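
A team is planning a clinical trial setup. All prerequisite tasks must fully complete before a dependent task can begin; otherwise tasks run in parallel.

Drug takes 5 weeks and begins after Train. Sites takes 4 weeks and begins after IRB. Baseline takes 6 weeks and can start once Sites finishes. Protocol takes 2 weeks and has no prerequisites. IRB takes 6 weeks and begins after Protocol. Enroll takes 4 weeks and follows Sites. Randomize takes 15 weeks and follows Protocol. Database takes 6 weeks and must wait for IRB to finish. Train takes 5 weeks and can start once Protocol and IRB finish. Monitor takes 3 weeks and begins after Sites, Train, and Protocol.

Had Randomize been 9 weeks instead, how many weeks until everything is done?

The binding path is Protocol→IRB→Sites→Baseline = 2+6+4+6 = 18; finish at 18 weeks.
Randomize is off the critical path — its longest chain is 17 weeks, giving 1 of slack.
That remains the longest chain; total 18 weeks.

18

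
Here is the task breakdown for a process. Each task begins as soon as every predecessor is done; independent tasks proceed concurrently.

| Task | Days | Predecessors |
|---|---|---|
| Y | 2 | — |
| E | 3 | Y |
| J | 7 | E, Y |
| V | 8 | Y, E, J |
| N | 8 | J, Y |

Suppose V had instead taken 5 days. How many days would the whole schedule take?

20

As given, the longest chain is Y→E→J→V = 2+3+7+8 = 20, so the finish is 20 days.
V is on the critical path; changing it to 5 makes that path 17 days.
The binding chain switches to Y→E→J→N = 2+3+7+8 = 20; finish 20 days.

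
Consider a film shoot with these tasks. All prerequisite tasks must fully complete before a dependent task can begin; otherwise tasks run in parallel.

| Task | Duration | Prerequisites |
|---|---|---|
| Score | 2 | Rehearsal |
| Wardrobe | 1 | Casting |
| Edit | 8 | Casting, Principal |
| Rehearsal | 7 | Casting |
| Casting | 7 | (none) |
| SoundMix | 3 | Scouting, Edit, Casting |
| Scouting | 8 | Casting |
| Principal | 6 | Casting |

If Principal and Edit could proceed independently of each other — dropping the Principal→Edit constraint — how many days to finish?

18

With the dependency in place, Casting→Principal→Edit→SoundMix = 7+6+8+3 = 24 sets the finish at 24 days.
Without Principal→Edit, Edit's earliest start moves from 13 to 7.
After: Casting→Scouting→SoundMix = 7+8+3 = 18 → 18 days.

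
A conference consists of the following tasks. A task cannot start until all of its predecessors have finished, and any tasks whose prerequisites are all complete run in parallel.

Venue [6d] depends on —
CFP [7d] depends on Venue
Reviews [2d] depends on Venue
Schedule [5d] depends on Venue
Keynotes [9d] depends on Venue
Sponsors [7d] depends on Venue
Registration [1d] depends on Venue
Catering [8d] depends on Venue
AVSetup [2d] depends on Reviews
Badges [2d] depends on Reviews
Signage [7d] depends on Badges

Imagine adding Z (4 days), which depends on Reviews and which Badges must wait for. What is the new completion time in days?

21

Originally the job takes 17 days.
With Z inserted, Badges now waits for max(Reviews, Z).
New critical path: Venue→Reviews→Z→Badges→Signage = 6+2+4+2+7 = 21 ⇒ 21 days.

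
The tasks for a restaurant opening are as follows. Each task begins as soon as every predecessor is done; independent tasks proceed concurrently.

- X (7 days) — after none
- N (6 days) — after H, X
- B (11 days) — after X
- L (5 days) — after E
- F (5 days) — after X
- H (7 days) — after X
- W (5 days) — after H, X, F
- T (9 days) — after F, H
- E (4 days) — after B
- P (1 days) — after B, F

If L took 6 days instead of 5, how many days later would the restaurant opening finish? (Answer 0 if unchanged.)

1

As given, the longest chain is X→B→E→L = 7+11+4+5 = 27, so the finish is 27 days.
Since L is critical, the +1 change carries straight to that chain (now 28 days).
The critical path is still X→B→E→L; finish is now 28 days.
Change in finish: 28 − 27 = +1 days.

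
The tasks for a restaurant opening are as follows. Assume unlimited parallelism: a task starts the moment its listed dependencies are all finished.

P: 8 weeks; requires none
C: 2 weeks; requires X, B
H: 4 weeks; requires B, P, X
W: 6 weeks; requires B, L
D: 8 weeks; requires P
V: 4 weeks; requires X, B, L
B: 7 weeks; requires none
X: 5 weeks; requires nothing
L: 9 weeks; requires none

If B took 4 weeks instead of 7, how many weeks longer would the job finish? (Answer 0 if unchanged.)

0

The binding path is P→D = 8+8 = 16; finish at 16 weeks.
The longest path through B is only 13 weeks, so B has float 3.
No other chain overtakes it, so the finish is 16 weeks.
Change in finish: 16 − 16 = +0 weeks.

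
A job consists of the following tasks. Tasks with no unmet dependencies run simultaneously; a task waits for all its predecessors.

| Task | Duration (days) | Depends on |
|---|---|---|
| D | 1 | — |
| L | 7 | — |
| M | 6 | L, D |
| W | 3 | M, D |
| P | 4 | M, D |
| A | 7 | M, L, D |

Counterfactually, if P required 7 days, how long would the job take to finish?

20

The binding path is L→M→A = 7+6+7 = 20; finish at 20 days.
P is off the critical path — its longest chain is 17 days, giving 3 of slack.
Now L→M→P = 7+6+7 = 20 is longest, so the finish becomes 20 days.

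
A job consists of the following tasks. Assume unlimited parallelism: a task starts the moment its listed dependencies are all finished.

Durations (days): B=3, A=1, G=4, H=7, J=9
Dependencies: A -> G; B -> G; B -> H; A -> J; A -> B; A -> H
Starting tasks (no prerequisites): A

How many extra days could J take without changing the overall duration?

A→B→H = 1+3+7 = 11 sets the makespan at 11 days.
Longest path through J: 10 days (earliest finish 10, latest finish 11).
Slack of J = 2 − 1 = 1 day.

1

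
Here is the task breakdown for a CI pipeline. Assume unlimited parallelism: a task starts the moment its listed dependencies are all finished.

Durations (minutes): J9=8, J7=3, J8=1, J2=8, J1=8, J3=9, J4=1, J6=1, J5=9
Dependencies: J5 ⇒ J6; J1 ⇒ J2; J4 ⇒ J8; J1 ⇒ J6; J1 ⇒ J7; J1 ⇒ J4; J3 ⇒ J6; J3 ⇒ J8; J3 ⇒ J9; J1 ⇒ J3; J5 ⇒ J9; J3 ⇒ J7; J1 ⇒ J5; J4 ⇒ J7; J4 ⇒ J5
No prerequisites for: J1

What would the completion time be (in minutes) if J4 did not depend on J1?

25

Original critical path: J1→J4→J5→J9 = 8+1+9+8 = 26 ⇒ 26 minutes.
Without J1→J4, J4's earliest start moves from 8 to 0.
New critical path: J1→J3→J9 = 8+9+8 = 25 ⇒ 25 minutes.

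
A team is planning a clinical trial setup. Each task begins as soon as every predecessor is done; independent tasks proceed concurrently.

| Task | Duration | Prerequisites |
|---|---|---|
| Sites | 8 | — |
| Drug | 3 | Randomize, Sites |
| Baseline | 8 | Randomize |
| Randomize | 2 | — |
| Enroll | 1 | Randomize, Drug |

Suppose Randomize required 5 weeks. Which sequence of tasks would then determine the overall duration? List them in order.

Randomize, Baseline

Actual critical path: Sites→Drug→Enroll = 8+3+1 = 12 ⇒ 12 weeks.
Randomize is off the critical path — its longest chain is 10 weeks, giving 2 of slack.
Now Randomize→Baseline = 5+8 = 13 is longest, so the finish becomes 13 weeks.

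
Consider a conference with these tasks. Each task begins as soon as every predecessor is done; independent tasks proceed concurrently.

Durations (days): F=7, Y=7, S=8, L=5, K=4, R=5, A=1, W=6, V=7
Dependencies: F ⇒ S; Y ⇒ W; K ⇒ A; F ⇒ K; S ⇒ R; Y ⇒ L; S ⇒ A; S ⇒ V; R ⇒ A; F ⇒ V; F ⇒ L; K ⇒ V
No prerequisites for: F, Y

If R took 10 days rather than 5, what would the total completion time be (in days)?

Baseline: F→S→V = 7+8+7 = 22 → 22 days.
The longest path through R is only 21 days, so R has float 1.
New critical path: F→S→R→A = 7+8+10+1 = 26 ⇒ 26 days.

26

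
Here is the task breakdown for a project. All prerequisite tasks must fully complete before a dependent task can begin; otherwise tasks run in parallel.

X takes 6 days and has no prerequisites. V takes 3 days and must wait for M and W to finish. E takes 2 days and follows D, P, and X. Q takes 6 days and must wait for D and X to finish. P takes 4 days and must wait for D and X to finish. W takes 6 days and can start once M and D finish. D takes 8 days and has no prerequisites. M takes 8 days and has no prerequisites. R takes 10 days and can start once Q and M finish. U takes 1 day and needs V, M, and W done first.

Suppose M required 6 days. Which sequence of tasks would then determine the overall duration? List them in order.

Actual critical path: D→Q→R = 8+6+10 = 24 ⇒ 24 days.
M is off the critical path — its longest chain is 18 days, giving 6 of slack.
No other chain overtakes it, so the finish is 24 days.

D, Q, R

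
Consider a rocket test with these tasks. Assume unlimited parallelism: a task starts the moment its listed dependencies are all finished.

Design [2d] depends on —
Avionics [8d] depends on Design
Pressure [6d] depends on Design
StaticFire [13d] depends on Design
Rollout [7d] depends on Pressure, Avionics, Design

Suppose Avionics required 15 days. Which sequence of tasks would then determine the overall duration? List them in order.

Baseline: Design→Avionics→Rollout = 2+8+7 = 17 → 17 days.
Avionics lies on that path, so at 15 days the path becomes 24 days.
That remains the longest chain; total 24 days.

Design, Avionics, Rollout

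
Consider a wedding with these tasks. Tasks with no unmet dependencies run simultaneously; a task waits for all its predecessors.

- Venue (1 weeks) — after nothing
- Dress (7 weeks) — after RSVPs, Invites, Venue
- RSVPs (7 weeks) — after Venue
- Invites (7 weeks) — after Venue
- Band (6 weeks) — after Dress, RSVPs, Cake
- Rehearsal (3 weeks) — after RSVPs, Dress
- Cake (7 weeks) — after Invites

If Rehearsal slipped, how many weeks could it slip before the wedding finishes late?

3

Critical path: Venue→Invites→Dress→Band = 1+7+7+6 = 21, so the finish is 21 weeks.
Longest path through Rehearsal: 18 weeks (earliest finish 18, latest finish 21).
Slack of Rehearsal = 18 − 15 = 3 weeks.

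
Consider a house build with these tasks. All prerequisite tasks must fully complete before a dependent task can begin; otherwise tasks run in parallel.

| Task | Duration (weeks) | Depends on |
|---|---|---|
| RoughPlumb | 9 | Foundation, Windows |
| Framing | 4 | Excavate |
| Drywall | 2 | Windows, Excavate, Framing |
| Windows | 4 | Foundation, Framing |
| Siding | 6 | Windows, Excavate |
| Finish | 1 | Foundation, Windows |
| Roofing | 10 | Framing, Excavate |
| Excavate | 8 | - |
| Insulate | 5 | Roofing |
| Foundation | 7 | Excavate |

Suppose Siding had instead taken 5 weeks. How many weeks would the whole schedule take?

As given, the longest chain is Excavate→Foundation→Windows→RoughPlumb = 8+7+4+9 = 28, so the finish is 28 weeks.
The longest path through Siding is only 25 weeks, so Siding has float 3.
That remains the longest chain; total 28 weeks.

28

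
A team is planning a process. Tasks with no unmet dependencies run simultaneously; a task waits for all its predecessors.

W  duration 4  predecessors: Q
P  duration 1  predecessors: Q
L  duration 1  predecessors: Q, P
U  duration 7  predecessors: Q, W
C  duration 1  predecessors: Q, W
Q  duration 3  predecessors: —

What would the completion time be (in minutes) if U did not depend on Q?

14

Before: longest chain Q→W→U = 3+4+7 = 14, finish 14.
Dropping Q→U doesn't change U's earliest start (7); another predecessor still binds.
After: Q→W→U = 3+4+7 = 14 → 14 minutes.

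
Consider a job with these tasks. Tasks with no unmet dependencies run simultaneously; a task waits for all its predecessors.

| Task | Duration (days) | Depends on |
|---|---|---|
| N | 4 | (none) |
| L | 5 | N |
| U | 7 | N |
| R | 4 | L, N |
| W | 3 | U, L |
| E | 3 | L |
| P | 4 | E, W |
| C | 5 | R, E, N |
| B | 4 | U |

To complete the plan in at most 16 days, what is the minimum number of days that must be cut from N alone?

Current finish: 18 days; target: 16.
N is on every critical path, so each day cut from N cuts the finish by one (this holds down to a finish of 15).
Need 18 − 16 = 2 days off N → N becomes 2 days, finish becomes 16.

2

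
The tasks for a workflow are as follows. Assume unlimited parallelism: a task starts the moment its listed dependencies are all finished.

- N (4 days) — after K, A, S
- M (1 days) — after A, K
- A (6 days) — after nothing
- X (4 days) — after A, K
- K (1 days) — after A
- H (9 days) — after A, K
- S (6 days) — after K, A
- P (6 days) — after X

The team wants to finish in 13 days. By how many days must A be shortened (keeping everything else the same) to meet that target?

Current finish: 17 days; target: 13.
A is on every critical path, so each day cut from A cuts the finish by one (this holds down to a finish of 12).
Need 17 − 13 = 4 days off A → A becomes 2 days, finish becomes 13.

4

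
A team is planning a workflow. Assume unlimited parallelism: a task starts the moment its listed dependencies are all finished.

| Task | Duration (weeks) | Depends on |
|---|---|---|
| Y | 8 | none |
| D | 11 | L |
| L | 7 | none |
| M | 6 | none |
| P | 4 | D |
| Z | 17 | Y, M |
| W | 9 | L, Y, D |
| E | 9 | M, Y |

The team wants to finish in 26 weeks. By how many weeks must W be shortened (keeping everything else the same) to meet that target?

Current finish: 27 weeks; target: 26.
W is on every critical path, so each week cut from W cuts the finish by one (this holds down to a finish of 25).
Need 27 − 26 = 1 week off W → W becomes 8 weeks, finish becomes 26.

1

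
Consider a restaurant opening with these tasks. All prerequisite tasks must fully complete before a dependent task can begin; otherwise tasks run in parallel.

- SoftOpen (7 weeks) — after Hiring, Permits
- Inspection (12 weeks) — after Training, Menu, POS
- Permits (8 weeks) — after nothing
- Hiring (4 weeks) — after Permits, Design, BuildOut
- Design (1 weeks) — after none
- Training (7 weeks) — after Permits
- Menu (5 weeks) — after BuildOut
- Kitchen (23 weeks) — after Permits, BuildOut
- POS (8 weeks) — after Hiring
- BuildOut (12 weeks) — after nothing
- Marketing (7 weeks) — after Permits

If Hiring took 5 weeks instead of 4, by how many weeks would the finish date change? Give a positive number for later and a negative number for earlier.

Critical path before the change: BuildOut→Hiring→POS→Inspection = 12+4+8+12 = 36 giving 36 weeks.
Hiring is on the critical path; changing it to 5 makes that path 37 weeks.
No other chain overtakes it, so the finish is 37 weeks.
Change in finish: 37 − 36 = +1 weeks.

1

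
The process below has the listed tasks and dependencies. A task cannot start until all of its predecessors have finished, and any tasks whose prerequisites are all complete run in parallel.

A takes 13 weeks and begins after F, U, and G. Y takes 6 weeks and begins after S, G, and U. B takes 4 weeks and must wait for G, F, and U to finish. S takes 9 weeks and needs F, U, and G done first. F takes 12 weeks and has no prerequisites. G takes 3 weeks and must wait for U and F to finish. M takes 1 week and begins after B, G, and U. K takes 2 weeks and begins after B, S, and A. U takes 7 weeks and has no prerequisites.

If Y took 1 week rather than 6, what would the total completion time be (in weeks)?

30

Critical path before the change: F→G→S→Y = 12+3+9+6 = 30 giving 30 weeks.
Since Y is critical, the -5 change carries straight to that chain (now 25 weeks).
Now F→G→A→K = 12+3+13+2 = 30 is longest, so the finish becomes 30 weeks.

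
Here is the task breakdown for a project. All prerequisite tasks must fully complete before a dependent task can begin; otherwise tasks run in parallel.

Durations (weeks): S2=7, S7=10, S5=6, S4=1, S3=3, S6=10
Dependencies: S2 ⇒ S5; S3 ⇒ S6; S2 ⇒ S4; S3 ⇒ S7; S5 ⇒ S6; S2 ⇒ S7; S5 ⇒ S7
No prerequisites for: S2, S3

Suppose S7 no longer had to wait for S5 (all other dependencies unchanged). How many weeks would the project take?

With the dependency in place, S2→S5→S6 = 7+6+10 = 23 sets the finish at 23 weeks.
Without S5→S7, S7's earliest start moves from 13 to 7.
After: S2→S5→S6 = 7+6+10 = 23 → 23 weeks.

23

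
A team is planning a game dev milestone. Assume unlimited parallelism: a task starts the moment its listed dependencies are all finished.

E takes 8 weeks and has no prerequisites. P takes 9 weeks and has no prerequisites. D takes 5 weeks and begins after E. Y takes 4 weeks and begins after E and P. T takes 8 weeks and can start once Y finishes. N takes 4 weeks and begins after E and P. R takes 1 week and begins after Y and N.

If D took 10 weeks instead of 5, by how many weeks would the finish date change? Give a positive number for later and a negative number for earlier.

Critical path before the change: P→Y→T = 9+4+8 = 21 giving 21 weeks.
D is off the critical path — its longest chain is 13 weeks, giving 8 of slack.
No other chain overtakes it, so the finish is 21 weeks.
Change in finish: 21 − 21 = +0 weeks.

0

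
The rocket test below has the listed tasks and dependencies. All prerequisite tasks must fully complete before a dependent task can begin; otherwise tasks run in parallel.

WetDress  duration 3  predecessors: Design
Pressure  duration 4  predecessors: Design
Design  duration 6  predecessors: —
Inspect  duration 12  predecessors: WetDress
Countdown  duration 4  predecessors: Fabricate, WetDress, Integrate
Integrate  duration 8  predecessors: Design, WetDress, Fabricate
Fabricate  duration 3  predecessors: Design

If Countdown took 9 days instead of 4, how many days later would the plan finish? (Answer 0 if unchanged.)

As given, the longest chain is Design→Fabricate→Integrate→Countdown = 6+3+8+4 = 21, so the finish is 21 days.
Countdown is on the critical path; changing it to 9 makes that path 26 days.
That remains the longest chain; total 26 days.
Change in finish: 26 − 21 = +5 days.

5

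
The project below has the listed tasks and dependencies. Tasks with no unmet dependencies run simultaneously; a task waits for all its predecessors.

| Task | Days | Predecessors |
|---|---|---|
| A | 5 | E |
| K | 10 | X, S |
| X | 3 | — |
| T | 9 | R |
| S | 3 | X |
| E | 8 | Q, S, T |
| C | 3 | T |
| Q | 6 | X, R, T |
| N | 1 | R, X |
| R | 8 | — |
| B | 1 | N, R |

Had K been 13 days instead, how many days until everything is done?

Baseline: R→T→Q→E→A = 8+9+6+8+5 = 36 → 36 days.
K has 20 days of float (longest path through it is 16).
The critical path is still R→T→Q→E→A; finish is now 36 days.

36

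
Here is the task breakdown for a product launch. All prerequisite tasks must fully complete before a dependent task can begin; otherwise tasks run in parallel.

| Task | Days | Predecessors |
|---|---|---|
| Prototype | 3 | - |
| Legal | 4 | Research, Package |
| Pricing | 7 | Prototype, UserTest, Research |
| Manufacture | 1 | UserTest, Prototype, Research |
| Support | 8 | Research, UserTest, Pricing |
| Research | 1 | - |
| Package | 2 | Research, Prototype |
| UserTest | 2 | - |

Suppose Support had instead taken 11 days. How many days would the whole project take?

21

The binding path is Prototype→Pricing→Support = 3+7+8 = 18; finish at 18 days.
Support lies on that path, so at 11 days the path becomes 21 days.
No other chain overtakes it, so the finish is 21 days.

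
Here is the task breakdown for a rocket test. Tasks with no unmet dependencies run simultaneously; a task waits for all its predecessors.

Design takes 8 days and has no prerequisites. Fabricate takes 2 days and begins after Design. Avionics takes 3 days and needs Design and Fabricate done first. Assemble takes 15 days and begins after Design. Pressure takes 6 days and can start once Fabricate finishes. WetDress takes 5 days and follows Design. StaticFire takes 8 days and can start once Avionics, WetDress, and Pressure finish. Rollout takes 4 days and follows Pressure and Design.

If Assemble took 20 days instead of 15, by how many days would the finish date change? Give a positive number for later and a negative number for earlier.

Baseline: Design→Fabricate→Pressure→StaticFire = 8+2+6+8 = 24 → 24 days.
Assemble has 1 day of float (longest path through it is 23).
The binding chain switches to Design→Assemble = 8+20 = 28; finish 28 days.
Change in finish: 28 − 24 = +4 days.

4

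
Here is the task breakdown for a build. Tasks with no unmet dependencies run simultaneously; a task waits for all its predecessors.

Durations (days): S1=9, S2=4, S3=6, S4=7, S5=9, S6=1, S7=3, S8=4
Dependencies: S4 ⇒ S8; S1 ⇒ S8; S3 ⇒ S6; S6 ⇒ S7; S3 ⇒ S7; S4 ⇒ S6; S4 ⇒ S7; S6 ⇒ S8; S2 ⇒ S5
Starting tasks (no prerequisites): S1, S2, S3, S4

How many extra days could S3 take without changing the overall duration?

2

Critical path: S1→S8 = 9+4 = 13, so the finish is 13 days.
The longest chain containing S3 totals 11 days.
Float = 13 − 11 = 2.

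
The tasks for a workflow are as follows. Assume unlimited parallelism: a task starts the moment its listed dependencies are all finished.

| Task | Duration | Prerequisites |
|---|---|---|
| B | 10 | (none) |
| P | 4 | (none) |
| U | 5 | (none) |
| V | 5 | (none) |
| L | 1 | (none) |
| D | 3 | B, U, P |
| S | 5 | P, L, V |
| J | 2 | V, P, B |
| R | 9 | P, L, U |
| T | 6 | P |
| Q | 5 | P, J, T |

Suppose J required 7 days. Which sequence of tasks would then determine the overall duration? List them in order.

B, J, Q

Baseline: B→J→Q = 10+2+5 = 17 → 17 days.
J is on the critical path; changing it to 7 makes that path 22 days.
That remains the longest chain; total 22 days.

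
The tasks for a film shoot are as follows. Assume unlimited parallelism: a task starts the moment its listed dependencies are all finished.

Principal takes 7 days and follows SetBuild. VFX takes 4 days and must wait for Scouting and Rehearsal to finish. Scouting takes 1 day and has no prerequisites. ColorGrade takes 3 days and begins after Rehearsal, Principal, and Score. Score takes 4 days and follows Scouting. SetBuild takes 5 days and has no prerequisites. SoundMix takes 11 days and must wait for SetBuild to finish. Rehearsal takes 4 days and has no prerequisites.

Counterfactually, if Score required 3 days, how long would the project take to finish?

Critical path before the change: SetBuild→SoundMix = 5+11 = 16 giving 16 days.
Score has 8 days of float (longest path through it is 8).
No other chain overtakes it, so the finish is 16 days.

16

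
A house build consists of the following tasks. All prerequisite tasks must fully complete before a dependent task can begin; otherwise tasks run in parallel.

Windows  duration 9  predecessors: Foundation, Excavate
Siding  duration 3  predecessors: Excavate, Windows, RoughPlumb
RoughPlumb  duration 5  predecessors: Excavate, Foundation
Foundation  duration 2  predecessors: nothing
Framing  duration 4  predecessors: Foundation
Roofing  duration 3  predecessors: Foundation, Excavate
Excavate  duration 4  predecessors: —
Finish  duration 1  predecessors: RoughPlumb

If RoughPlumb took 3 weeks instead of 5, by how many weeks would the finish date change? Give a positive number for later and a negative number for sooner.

Critical path before the change: Excavate→Windows→Siding = 4+9+3 = 16 giving 16 weeks.
RoughPlumb has 4 weeks of float (longest path through it is 12).
That remains the longest chain; total 16 weeks.
Change in finish: 16 − 16 = +0 weeks.

0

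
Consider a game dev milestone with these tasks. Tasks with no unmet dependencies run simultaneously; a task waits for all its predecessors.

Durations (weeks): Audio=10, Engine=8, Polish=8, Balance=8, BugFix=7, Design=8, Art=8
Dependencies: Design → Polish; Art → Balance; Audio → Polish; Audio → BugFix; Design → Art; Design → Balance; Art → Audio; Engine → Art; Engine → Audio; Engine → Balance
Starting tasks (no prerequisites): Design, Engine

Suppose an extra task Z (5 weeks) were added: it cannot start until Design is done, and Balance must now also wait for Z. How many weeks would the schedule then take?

Originally the schedule takes 34 weeks.
With Z inserted, Balance now waits for max(Art, Engine, Design, Z).
New critical path: Design→Art→Audio→Polish = 8+8+10+8 = 34 ⇒ 34 weeks.

34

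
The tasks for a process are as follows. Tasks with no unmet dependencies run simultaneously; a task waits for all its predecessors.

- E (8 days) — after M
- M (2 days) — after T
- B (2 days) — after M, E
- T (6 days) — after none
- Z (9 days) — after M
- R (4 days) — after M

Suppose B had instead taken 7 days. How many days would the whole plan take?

Critical path before the change: T→M→E→B = 6+2+8+2 = 18 giving 18 days.
B is on the critical path; changing it to 7 makes that path 23 days.
No other chain overtakes it, so the finish is 23 days.

23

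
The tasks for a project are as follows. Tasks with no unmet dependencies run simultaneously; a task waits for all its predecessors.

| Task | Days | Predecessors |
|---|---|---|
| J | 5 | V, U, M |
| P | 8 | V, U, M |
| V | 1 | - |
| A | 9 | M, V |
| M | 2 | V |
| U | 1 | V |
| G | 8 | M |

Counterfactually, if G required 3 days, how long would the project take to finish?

The binding path is V→M→A = 1+2+9 = 12; finish at 12 days.
G has 1 day of float (longest path through it is 11).
No other chain overtakes it, so the finish is 12 days.

12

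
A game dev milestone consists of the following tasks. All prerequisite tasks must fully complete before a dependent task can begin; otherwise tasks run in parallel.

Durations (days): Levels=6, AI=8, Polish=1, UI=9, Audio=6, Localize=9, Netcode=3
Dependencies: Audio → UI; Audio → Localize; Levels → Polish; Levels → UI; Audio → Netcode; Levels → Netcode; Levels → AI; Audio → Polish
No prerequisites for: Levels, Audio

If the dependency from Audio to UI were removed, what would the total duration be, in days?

Before: longest chain Levels→UI = 6+9 = 15, finish 15.
Dropping Audio→UI doesn't change UI's earliest start (6); another predecessor still binds.
After: Levels→UI = 6+9 = 15 → 15 days.

15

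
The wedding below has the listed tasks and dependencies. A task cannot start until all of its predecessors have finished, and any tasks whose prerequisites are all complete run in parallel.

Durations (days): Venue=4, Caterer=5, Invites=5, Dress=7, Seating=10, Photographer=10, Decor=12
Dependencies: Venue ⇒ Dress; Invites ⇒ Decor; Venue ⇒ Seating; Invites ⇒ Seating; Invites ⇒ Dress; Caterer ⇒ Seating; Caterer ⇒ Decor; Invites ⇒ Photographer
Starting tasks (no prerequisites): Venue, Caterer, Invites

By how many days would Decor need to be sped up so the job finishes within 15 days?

Current finish: 17 days; target: 15.
Decor is on every critical path, so each day cut from Decor cuts the finish by one (this holds down to a finish of 15).
Need 17 − 15 = 2 days off Decor → Decor becomes 10 days, finish becomes 15.

2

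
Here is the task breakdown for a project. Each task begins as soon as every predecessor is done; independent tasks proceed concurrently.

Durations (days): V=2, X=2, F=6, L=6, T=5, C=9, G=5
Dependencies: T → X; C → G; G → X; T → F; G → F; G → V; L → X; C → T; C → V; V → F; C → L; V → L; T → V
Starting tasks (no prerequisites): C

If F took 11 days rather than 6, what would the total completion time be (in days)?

Critical path before the change: C→G→V→L→X = 9+5+2+6+2 = 24 giving 24 days.
F has 2 days of float (longest path through it is 22).
New critical path: C→G→V→F = 9+5+2+11 = 27 ⇒ 27 days.

27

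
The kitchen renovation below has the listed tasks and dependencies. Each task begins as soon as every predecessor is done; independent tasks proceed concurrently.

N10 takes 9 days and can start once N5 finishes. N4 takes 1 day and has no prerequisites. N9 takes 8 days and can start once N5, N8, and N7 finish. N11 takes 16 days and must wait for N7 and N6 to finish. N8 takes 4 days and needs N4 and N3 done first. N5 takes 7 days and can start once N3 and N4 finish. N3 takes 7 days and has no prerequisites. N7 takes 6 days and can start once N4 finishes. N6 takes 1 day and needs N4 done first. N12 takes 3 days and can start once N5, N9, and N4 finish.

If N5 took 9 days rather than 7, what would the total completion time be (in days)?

27

Actual critical path: N3→N5→N9→N12 = 7+7+8+3 = 25 ⇒ 25 days.
N5 is on the critical path; changing it to 9 makes that path 27 days.
That remains the longest chain; total 27 days.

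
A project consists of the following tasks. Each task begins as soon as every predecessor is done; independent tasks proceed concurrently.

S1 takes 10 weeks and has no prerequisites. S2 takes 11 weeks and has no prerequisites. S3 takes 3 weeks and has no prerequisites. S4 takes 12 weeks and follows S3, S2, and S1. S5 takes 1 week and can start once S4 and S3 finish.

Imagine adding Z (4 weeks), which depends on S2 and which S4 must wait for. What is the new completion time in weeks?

28

Originally the schedule takes 24 weeks.
With Z inserted, S4 now waits for max(S3, S2, S1, Z).
New critical path: S2→Z→S4→S5 = 11+4+12+1 = 28 ⇒ 28 weeks.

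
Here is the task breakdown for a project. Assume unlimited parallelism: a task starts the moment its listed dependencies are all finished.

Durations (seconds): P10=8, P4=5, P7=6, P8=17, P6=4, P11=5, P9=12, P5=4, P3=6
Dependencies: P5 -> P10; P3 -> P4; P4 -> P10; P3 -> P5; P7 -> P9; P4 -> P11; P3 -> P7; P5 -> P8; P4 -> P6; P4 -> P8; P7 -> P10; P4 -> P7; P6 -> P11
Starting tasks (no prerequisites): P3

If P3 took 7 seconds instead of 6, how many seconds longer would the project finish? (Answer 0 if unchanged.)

As given, the longest chain is P3→P4→P7→P9 = 6+5+6+12 = 29, so the finish is 29 seconds.
P3 lies on that path, so at 7 seconds the path becomes 30 seconds.
No other chain overtakes it, so the finish is 30 seconds.
Change in finish: 30 − 29 = +1 seconds.

1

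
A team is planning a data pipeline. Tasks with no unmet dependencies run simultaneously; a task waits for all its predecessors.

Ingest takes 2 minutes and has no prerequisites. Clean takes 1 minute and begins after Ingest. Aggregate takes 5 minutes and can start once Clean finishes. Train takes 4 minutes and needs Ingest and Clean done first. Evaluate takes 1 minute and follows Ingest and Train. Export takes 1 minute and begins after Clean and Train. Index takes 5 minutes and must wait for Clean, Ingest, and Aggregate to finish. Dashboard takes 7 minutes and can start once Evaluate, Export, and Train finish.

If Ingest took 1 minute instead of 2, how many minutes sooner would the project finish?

1

Baseline: Ingest→Clean→Train→Evaluate→Dashboard = 2+1+4+1+7 = 15 → 15 minutes.
Since Ingest is critical, the -1 change carries straight to that chain (now 14 minutes).
That remains the longest chain; total 14 minutes.
Change in finish: 14 − 15 = -1 minutes.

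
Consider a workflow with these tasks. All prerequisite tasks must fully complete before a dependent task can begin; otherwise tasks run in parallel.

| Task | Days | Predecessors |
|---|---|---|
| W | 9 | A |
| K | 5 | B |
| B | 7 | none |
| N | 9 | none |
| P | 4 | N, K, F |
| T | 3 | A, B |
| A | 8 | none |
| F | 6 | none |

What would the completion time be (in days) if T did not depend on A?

With the dependency in place, A→W = 8+9 = 17 sets the finish at 17 days.
Without A→T, T's earliest start moves from 8 to 7.
New critical path: A→W = 8+9 = 17 ⇒ 17 days.

17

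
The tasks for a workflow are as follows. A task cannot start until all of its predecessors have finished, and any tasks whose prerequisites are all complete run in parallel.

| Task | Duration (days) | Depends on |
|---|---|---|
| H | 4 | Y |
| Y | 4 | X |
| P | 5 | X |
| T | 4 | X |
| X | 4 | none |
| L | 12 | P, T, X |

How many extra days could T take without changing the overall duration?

X→P→L = 4+5+12 = 21 sets the makespan at 21 days.
T finishes as early as 8 and must finish by 9.
Float = 21 − 20 = 1.

1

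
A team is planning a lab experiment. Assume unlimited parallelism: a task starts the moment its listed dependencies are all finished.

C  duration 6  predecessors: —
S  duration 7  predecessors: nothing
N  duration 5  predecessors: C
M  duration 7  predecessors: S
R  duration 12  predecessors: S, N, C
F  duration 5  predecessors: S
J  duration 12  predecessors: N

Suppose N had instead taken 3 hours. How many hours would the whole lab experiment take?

21

Critical path before the change: C→N→R = 6+5+12 = 23 giving 23 hours.
Since N is critical, the -2 change carries straight to that chain (now 21 hours).
That remains the longest chain; total 21 hours.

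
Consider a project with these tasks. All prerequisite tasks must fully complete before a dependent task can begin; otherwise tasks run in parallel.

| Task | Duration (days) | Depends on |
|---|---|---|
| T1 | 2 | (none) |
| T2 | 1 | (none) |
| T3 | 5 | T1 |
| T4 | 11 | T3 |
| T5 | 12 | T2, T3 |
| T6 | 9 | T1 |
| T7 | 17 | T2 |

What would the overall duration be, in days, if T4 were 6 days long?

19

The binding path is T1→T3→T5 = 2+5+12 = 19; finish at 19 days.
The longest path through T4 is only 18 days, so T4 has float 1.
That remains the longest chain; total 19 days.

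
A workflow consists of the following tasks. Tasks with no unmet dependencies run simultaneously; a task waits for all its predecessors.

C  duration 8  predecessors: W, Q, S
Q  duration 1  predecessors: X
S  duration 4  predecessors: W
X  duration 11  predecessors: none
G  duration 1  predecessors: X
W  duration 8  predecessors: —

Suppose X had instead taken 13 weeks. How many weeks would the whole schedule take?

Baseline: X→Q→C = 11+1+8 = 20 → 20 weeks.
X lies on that path, so at 13 weeks the path becomes 22 weeks.
No other chain overtakes it, so the finish is 22 weeks.

22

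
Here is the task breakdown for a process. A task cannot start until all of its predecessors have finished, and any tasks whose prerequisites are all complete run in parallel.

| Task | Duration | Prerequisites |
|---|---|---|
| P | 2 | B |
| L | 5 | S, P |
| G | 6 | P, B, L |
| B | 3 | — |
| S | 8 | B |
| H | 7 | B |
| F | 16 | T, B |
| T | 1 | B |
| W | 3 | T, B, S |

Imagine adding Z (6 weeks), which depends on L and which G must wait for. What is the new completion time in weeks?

Originally the process takes 22 weeks.
With Z inserted, G now waits for max(P, B, L, Z).
New critical path: B→S→L→Z→G = 3+8+5+6+6 = 28 ⇒ 28 weeks.

28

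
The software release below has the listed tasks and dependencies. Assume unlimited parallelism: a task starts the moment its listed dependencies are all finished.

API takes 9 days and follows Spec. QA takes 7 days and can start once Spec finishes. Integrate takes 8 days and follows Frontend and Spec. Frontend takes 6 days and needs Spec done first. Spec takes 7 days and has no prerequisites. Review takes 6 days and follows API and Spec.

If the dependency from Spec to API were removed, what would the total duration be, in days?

21

Before: longest chain Spec→API→Review = 7+9+6 = 22, finish 22.
Without Spec→API, API's earliest start moves from 7 to 0.
New critical path: Spec→Frontend→Integrate = 7+6+8 = 21 ⇒ 21 days.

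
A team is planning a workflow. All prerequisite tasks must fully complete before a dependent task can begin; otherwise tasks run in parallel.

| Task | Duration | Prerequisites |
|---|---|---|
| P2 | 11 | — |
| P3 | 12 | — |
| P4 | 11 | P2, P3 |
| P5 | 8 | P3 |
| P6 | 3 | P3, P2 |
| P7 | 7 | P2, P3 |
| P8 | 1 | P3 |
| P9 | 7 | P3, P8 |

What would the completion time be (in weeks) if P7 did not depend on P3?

Original critical path: P3→P4 = 12+11 = 23 ⇒ 23 weeks.
Without P3→P7, P7's earliest start moves from 12 to 11.
The longest chain is now P3→P4 = 12+11 = 23, so the job takes 23 weeks.

23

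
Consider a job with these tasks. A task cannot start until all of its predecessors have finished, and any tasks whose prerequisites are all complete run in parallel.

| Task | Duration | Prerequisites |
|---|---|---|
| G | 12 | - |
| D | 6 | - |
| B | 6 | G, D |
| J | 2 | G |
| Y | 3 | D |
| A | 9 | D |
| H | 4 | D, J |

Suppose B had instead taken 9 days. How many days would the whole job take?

21

Baseline: G→B = 12+6 = 18 → 18 days.
B lies on that path, so at 9 days the path becomes 21 days.
That remains the longest chain; total 21 days.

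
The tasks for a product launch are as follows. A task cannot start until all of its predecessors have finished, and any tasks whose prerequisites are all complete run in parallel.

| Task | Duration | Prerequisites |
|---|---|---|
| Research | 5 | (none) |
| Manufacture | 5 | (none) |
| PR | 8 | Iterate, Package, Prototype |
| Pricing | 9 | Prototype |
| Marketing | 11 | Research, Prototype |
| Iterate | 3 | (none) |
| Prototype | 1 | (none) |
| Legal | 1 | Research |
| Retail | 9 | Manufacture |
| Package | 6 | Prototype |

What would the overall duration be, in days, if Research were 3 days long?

The binding path is Research→Marketing = 5+11 = 16; finish at 16 days.
Research is on the critical path; changing it to 3 makes that path 14 days.
The binding chain switches to Prototype→Package→PR = 1+6+8 = 15; finish 15 days.

15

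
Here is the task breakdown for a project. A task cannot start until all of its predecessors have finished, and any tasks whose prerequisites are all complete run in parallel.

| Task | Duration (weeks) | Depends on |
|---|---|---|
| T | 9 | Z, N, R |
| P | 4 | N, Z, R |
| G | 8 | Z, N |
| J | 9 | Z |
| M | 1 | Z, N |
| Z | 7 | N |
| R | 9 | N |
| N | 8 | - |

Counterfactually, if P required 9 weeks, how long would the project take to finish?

26

The binding path is N→R→T = 8+9+9 = 26; finish at 26 weeks.
P is off the critical path — its longest chain is 21 weeks, giving 5 of slack.
New critical path: N→R→P = 8+9+9 = 26 ⇒ 26 weeks.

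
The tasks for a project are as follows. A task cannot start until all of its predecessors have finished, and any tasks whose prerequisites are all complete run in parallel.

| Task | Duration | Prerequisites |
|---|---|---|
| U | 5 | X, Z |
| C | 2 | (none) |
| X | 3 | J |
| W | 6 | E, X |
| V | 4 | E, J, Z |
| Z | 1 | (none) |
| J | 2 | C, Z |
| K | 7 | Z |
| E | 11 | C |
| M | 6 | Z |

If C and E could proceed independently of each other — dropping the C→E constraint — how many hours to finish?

Original critical path: C→E→W = 2+11+6 = 19 ⇒ 19 hours.
Without C→E, E's earliest start moves from 2 to 0.
The longest chain is now E→W = 11+6 = 17, so the schedule takes 17 hours.

17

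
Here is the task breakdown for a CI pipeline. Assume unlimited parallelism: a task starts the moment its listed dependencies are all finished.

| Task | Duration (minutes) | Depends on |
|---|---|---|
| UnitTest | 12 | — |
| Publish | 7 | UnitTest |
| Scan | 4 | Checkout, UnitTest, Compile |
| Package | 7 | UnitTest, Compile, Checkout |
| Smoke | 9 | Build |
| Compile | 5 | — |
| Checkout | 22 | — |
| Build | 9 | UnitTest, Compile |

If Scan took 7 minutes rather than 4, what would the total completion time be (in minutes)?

30

Actual critical path: UnitTest→Build→Smoke = 12+9+9 = 30 ⇒ 30 minutes.
Scan is off the critical path — its longest chain is 26 minutes, giving 4 of slack.
The critical path is still UnitTest→Build→Smoke; finish is now 30 minutes.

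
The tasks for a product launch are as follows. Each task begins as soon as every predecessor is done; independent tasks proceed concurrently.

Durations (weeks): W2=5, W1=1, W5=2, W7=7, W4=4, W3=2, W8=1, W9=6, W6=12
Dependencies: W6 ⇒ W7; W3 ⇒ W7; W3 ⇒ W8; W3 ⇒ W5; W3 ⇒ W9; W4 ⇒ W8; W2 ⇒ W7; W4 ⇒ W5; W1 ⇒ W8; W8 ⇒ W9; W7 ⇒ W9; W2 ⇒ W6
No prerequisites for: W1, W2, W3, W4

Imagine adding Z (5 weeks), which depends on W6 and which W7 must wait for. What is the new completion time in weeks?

Originally the job takes 30 weeks.
With Z inserted, W7 now waits for max(W2, W6, W3, Z).
New critical path: W2→W6→Z→W7→W9 = 5+12+5+7+6 = 35 ⇒ 35 weeks.

35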